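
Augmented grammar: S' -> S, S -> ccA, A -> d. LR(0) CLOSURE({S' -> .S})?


Start: S' -> .S
For each item with dot before a nonterminal B, add B -> .γ for every B-production
Closure: [S' -> .S, S -> .ccA]


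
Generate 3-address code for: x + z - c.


Break into single-operator statements:
t1 = x + z
t2 = t1 - c


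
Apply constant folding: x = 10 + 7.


10 + 7 = 17 at compile time
Optimized: x = 17


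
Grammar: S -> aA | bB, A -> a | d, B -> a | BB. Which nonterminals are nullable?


A nonterminal is nullable iff some alternative derives ε (directly, or every symbol in it is nullable)
Nullable: {}


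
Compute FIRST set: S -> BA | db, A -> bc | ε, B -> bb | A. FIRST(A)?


Per alternative of A: FIRST(bc) = {b}; FIRST(ε) = {ε}
FIRST(A) = {b, ε}


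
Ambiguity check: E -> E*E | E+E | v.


'v*v+v' has two parse trees (no precedence encoded between * and +)
Ambiguous


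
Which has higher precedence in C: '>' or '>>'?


'>>' is shift (level 8); '>' is relational (level 7)
Higher level binds tighter
'>>' has higher precedence than '>'


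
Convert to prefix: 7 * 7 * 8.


left-to-right (same/higher precedence on left): tree is (* (* 7 7) 8)
Prefix: * * 7 7 8


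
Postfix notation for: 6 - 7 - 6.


Left to right (same or higher precedence on left)
Postfix: 6 7 - 6 -


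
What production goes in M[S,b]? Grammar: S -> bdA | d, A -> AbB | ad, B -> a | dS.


For [S, b]: 'b' ∈ FIRST(bdA)
Entry: S -> bdA


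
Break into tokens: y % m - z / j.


Scan left to right, longest-match per lexeme
Tokens: ID(y), OP(%), ID(m), OP(-), ID(z), OP(/), ID(j)


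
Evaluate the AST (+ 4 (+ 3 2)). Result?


Evaluate inner: (+ 3 2) = 5
Evaluate root: (+ 4 5) = 9
Result: 9


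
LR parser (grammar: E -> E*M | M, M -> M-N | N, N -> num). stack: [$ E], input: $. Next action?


start symbol E on stack, input exhausted
Action: accept


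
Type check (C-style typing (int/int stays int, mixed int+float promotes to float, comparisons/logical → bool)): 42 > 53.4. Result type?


Operand types: int > float
Rule: comparison yields bool
Result type: bool


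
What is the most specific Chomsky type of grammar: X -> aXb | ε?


Single nonterminal LHS, but a^n b^n is not regular
Classification: Type 2 (Context-Free)


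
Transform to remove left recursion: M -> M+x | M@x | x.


Left-recursive alternatives: M+x, M@x; non-recursive: x
Introduce M': M -> xM', M' -> +xM' | @xM' | ε


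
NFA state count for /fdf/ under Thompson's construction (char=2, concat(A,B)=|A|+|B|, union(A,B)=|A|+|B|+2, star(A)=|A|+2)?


Syntax tree has 3 char leaf(s), 0 union(s), 0 star(s)
chars contribute 3×2 = 6; each union adds +2; each star adds +2
Total: 6 + 0 + 0 = 6 states


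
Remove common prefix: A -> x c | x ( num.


Common prefix: 'x'
Factored: A -> x A', A' -> c | ( num


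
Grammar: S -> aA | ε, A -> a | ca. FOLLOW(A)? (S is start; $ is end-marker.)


$ ∈ FOLLOW(S). For each A -> αBβ: add FIRST(β)\{ε} to FOLLOW(B); if β nullable, add FOLLOW(A).
FOLLOW(A) = {$}


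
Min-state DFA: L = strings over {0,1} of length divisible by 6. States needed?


Track length mod 6: states 0..5, accept at 0
Minimal DFA: 6 states


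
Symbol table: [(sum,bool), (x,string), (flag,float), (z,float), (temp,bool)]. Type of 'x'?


Lookup 'x' → type string


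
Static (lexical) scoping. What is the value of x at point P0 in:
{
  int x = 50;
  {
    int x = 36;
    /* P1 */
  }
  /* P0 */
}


x declared in the same block as P0
x = 50


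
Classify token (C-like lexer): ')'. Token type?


Pattern: delimiter/punctuation
Type: PUNCTUATION


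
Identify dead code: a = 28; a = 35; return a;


first assignment to a is overwritten before any read
Dead: 'a = 28'


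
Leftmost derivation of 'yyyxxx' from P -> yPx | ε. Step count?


Derivation: P => yPx => yyPxx => yyyPxxx => yyyxxx
Steps: 4


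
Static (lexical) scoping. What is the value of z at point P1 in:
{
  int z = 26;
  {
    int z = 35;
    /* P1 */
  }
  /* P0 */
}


z declared in the same block as P1
z = 35


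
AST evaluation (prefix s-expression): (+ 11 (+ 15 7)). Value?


Evaluate inner: (+ 15 7) = 22
Evaluate root: (+ 11 22) = 33
Result: 33


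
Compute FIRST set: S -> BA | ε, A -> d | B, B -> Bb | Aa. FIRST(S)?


Per alternative of S: FIRST(BA) = {d}; FIRST(ε) = {ε}
FIRST(S) = {d, ε}


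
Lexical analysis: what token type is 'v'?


Pattern: letter/underscore followed by alphanumerics, not a keyword
Type: IDENTIFIER


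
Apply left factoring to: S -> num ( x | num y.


Common prefix: 'num'
Factored: S -> num S', S' -> ( x | y


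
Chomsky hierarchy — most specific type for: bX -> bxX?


LHS has context (more than one symbol) and |LHS| ≤ |RHS|
Classification: Type 1 (Context-Sensitive)


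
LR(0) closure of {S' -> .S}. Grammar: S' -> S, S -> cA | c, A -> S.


Start: S' -> .S
For each item with dot before a nonterminal B, add B -> .γ for every B-production
Closure: [S' -> .S, S -> .cA, S -> .c]


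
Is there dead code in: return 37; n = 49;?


statement follows a return and is unreachable
Dead: 'n = 49'


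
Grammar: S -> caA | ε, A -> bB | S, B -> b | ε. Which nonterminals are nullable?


A nonterminal is nullable iff some alternative derives ε (directly, or every symbol in it is nullable)
Nullable: {A, B, S}


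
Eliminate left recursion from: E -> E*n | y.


Left-recursive alternatives: E*n; non-recursive: y
Introduce E': E -> yE', E' -> *nE' | ε


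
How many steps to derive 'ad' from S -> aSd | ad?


Derivation: S => ad
Steps: 1


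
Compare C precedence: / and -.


'/' is multiplicative (level 10); '-' is additive (level 9)
Higher level binds tighter
'/' has higher precedence than '-'


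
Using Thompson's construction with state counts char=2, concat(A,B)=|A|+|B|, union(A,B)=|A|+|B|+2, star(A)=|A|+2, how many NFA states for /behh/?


Syntax tree has 4 char leaf(s), 0 union(s), 0 star(s)
chars contribute 4×2 = 8; each union adds +2; each star adds +2
Total: 8 + 0 + 0 = 8 states


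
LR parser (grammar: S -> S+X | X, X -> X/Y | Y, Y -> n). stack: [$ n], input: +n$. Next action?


'n' on top is the handle for Y -> n
Action: reduce (Y -> n)


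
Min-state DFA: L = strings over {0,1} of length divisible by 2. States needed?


Track length mod 2: states 0..1, accept at 0
Minimal DFA: 2 states


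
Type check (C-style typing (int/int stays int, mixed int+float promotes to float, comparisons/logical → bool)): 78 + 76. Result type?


Operand types: int + int
Rule: mixed int/float promotes to float; int/int stays int
Result type: int


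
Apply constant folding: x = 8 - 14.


8 - 14 = -6 at compile time
Optimized: x = -6


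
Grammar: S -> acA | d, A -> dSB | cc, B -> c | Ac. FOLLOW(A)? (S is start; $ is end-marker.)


$ ∈ FOLLOW(S). For each A -> αBβ: add FIRST(β)\{ε} to FOLLOW(B); if β nullable, add FOLLOW(A).
FOLLOW(A) = {$, c, d}


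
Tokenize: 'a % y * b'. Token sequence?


Scan left to right, longest-match per lexeme
Tokens: ID(a), OP(%), ID(y), OP(*), ID(b)


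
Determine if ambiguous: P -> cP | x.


right-linear, alternatives start with distinct terminals 'c' vs 'x': unique leftmost derivation
Unambiguous


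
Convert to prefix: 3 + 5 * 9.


'*' binds tighter: tree is (+ 3 (* 5 9))
Prefix: + 3 * 5 9


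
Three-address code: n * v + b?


Break into single-operator statements:
t1 = n * v
t2 = t1 + b


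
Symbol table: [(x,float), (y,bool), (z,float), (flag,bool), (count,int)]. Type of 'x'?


Lookup 'x' → type float


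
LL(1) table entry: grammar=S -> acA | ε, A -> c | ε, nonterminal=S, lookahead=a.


For [S, a]: 'a' ∈ FIRST(acA)
Entry: S -> acA


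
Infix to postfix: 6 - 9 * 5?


* has higher precedence, evaluate 9*5 first
Postfix: 6 9 5 * -


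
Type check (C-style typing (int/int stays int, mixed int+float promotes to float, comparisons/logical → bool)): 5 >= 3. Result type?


Operand types: int >= int
Rule: comparison yields bool
Result type: bool


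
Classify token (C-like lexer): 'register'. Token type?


Pattern: reserved word
Type: KEYWORD


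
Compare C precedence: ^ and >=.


'>=' is relational (level 7); '^' is bitwise XOR (level 4)
Higher level binds tighter
'>=' has higher precedence than '^'


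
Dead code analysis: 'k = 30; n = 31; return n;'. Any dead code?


k is assigned but never read
Dead: 'k = 30'


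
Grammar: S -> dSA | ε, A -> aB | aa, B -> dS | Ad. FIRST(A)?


Per alternative of A: FIRST(aB) = {a}; FIRST(aa) = {a}
FIRST(A) = {a}


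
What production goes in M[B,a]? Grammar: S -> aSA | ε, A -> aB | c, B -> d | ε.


For [B, a]: ε is nullable and 'a' ∈ FOLLOW(B)
Entry: B -> ε


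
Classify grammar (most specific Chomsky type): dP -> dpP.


LHS has context (more than one symbol) and |LHS| ≤ |RHS|
Classification: Type 1 (Context-Sensitive)


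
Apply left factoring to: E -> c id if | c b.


Common prefix: 'c'
Factored: E -> c E', E' -> id if | b


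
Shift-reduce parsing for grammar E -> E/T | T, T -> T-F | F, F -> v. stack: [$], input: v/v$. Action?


no handle on stack; shift 'v'
Action: shift


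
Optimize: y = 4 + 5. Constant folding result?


4 + 5 = 9 at compile time
Optimized: y = 9


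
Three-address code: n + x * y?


Break into single-operator statements:
t1 = x * y
t2 = n + t1


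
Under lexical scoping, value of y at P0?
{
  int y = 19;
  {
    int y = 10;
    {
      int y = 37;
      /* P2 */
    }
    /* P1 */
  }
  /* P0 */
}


y declared in the same block as P0
y = 19


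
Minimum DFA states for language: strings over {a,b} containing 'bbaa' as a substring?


KMP-style automaton: 4 progress states + 1 absorbing accept = 5
Minimal DFA: 5 states


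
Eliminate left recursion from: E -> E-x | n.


Left-recursive alternatives: E-x; non-recursive: n
Introduce E': E -> nE', E' -> -xE' | ε


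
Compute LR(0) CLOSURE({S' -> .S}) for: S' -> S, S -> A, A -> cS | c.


Start: S' -> .S
For each item with dot before a nonterminal B, add B -> .γ for every B-production
Closure: [S' -> .S, S -> .A, A -> .cS, A -> .c]


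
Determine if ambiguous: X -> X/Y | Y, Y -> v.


precedence layered via separate nonterminal Y: deterministic
Unambiguous


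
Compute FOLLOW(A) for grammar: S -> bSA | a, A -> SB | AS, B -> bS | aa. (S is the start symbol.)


$ ∈ FOLLOW(S). For each A -> αBβ: add FIRST(β)\{ε} to FOLLOW(B); if β nullable, add FOLLOW(A).
FOLLOW(A) = {$, a, b}


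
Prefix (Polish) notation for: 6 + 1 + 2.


left-to-right (same/higher precedence on left): tree is (+ (+ 6 1) 2)
Prefix: + + 6 1 2


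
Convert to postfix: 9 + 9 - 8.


Left to right (same or higher precedence on left)
Postfix: 9 9 + 8 -


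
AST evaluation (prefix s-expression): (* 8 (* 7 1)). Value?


Evaluate inner: (* 7 1) = 7
Evaluate root: (* 8 7) = 56
Result: 56


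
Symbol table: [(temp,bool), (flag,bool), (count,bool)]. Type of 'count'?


Lookup 'count' → type bool


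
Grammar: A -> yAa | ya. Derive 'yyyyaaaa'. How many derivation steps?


Derivation: A => yAa => yyAaa => yyyAaaa => yyyyaaaa
Steps: 4


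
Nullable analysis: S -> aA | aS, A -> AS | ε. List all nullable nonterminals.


A nonterminal is nullable iff some alternative derives ε (directly, or every symbol in it is nullable)
Nullable: {A}


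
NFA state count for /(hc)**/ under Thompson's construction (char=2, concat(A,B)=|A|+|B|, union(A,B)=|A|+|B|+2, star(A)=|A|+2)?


Syntax tree has 2 char leaf(s), 0 union(s), 2 star(s)
chars contribute 2×2 = 4; each union adds +2; each star adds +2
Total: 4 + 0 + 4 = 8 states


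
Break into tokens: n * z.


Scan left to right, longest-match per lexeme
Tokens: ID(n), OP(*), ID(z)


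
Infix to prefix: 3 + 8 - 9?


left-to-right (same/higher precedence on left): tree is (- (+ 3 8) 9)
Prefix: - + 3 8 9


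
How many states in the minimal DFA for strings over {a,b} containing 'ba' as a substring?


KMP-style automaton: 2 progress states + 1 absorbing accept = 3
Minimal DFA: 3 states


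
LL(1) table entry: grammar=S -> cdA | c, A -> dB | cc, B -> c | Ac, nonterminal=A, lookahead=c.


For [A, c]: 'c' ∈ FIRST(cc)
Entry: A -> cc


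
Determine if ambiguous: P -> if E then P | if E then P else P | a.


dangling else: 'if E then if E then a else a' parses two ways
Ambiguous


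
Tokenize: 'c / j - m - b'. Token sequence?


Scan left to right, longest-match per lexeme
Tokens: ID(c), OP(/), ID(j), OP(-), ID(m), OP(-), ID(b)


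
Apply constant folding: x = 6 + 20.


6 + 20 = 26 at compile time
Optimized: x = 26


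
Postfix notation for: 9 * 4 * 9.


Left to right (same or higher precedence on left)
Postfix: 9 4 * 9 *


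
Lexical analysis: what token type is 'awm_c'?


Pattern: letter/underscore followed by alphanumerics, not a keyword
Type: IDENTIFIER


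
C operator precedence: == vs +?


'+' is additive (level 9); '==' is equality (level 6)
Higher level binds tighter
'+' has higher precedence than '=='


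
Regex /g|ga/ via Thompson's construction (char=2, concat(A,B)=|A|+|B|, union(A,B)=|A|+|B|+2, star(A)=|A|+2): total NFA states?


Syntax tree has 3 char leaf(s), 1 union(s), 0 star(s)
chars contribute 3×2 = 6; each union adds +2; each star adds +2
Total: 6 + 2 + 0 = 8 states


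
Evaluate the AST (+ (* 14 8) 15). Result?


Evaluate inner: (* 14 8) = 112
Evaluate root: (+ 112 15) = 127
Result: 127


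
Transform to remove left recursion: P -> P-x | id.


Left-recursive alternatives: P-x; non-recursive: id
Introduce P': P -> idP', P' -> -xP' | ε


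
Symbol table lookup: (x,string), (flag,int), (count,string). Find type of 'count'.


Lookup 'count' → type string


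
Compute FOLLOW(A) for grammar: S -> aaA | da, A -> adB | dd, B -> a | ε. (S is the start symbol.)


$ ∈ FOLLOW(S). For each A -> αBβ: add FIRST(β)\{ε} to FOLLOW(B); if β nullable, add FOLLOW(A).
FOLLOW(A) = {$}


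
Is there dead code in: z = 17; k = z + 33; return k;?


z is read by k's definition; k is returned
No dead code


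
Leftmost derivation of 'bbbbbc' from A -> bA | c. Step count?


Derivation: A => bA => bbA => bbbA => bbbbA => bbbbbA => bbbbbc
Steps: 6


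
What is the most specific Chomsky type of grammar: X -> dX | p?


Right-linear: every RHS is a terminal or a terminal followed by one nonterminal
Classification: Type 3 (Regular)


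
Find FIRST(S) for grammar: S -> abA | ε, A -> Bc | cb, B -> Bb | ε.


Per alternative of S: FIRST(abA) = {a}; FIRST(ε) = {ε}
FIRST(S) = {a, ε}


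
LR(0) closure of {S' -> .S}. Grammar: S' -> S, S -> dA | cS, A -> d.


Start: S' -> .S
For each item with dot before a nonterminal B, add B -> .γ for every B-production
Closure: [S' -> .S, S -> .dA, S -> .cS]


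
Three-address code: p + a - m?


Break into single-operator statements:
t1 = p + a
t2 = t1 - m


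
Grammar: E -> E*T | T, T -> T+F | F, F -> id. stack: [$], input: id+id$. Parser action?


no handle on stack; shift 'id'
Action: shift


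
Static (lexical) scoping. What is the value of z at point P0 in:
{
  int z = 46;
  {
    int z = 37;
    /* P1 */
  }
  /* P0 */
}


z declared in the same block as P0
z = 46


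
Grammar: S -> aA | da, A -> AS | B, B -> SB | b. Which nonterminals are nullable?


A nonterminal is nullable iff some alternative derives ε (directly, or every symbol in it is nullable)
Nullable: {}


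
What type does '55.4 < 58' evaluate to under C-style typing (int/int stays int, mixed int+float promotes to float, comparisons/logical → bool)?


Operand types: float < int
Rule: comparison yields bool
Result type: bool


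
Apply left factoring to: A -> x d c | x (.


Common prefix: 'x'
Factored: A -> x A', A' -> d c | (


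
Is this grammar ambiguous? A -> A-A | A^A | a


'a-a^a' has two parse trees (no precedence encoded between - and ^)
Ambiguous


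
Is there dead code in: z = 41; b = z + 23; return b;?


z is read by b's definition; b is returned
No dead code


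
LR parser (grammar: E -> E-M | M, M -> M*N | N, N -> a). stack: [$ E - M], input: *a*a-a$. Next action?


'*' can extend M; shift to build M -> M*N
Action: shift


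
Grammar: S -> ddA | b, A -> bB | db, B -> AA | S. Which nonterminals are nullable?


A nonterminal is nullable iff some alternative derives ε (directly, or every symbol in it is nullable)
Nullable: {}


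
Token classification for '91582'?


Pattern: digits only
Type: INTEGER_LITERAL


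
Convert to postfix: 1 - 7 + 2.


Left to right (same or higher precedence on left)
Postfix: 1 7 - 2 +


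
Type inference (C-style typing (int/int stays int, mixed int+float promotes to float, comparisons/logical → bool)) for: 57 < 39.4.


Operand types: int < float
Rule: comparison yields bool
Result type: bool


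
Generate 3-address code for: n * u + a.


Break into single-operator statements:
t1 = n * u
t2 = t1 + a


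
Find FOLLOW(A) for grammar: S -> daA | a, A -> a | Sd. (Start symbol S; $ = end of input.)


$ ∈ FOLLOW(S). For each A -> αBβ: add FIRST(β)\{ε} to FOLLOW(B); if β nullable, add FOLLOW(A).
FOLLOW(A) = {$, d}


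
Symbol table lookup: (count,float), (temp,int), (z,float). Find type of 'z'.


Lookup 'z' → type float


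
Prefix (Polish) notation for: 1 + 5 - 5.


left-to-right (same/higher precedence on left): tree is (- (+ 1 5) 5)
Prefix: - + 1 5 5


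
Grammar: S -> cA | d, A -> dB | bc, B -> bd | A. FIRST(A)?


Per alternative of A: FIRST(dB) = {d}; FIRST(bc) = {b}
FIRST(A) = {b, d}


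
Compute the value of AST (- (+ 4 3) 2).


Evaluate inner: (+ 4 3) = 7
Evaluate root: (- 7 2) = 5
Result: 5


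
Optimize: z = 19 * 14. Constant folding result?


19 * 14 = 266 at compile time
Optimized: z = 266


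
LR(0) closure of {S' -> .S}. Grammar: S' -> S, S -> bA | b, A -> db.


Start: S' -> .S
For each item with dot before a nonterminal B, add B -> .γ for every B-production
Closure: [S' -> .S, S -> .bA, S -> .b]


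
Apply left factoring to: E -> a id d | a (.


Common prefix: 'a'
Factored: E -> a E', E' -> id d | (


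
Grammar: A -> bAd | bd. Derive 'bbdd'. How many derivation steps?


Derivation: A => bAd => bbdd
Steps: 2


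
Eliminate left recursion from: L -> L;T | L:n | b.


Left-recursive alternatives: L;T, L:n; non-recursive: b
Introduce L': L -> bL', L' -> ;TL' | :nL' | ε


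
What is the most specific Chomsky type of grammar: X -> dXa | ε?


Single nonterminal LHS, but d^n a^n is not regular
Classification: Type 2 (Context-Free)


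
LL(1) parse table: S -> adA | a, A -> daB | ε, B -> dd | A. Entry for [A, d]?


For [A, d]: 'd' ∈ FIRST(daB)
Entry: A -> daB


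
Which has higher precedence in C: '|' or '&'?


'&' is bitwise AND (level 5); '|' is bitwise OR (level 3)
Higher level binds tighter
'&' has higher precedence than '|'


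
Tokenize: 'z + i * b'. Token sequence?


Scan left to right, longest-match per lexeme
Tokens: ID(z), OP(+), ID(i), OP(*), ID(b)


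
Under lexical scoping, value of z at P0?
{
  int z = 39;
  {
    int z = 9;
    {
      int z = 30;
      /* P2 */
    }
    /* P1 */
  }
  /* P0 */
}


z declared in the same block as P0
z = 39


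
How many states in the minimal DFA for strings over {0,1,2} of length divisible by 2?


Track length mod 2: states 0..1, accept at 0
Minimal DFA: 2 states


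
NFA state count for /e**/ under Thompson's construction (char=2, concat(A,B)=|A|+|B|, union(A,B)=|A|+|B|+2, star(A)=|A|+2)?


Syntax tree has 1 char leaf(s), 0 union(s), 2 star(s)
chars contribute 1×2 = 2; each union adds +2; each star adds +2
Total: 2 + 0 + 4 = 6 states


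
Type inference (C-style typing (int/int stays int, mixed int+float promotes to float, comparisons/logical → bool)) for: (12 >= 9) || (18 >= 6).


Operand types: bool || bool
Rule: logical operators take bool operands and yield bool
Result type: bool


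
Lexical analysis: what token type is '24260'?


Pattern: digits only
Type: INTEGER_LITERAL


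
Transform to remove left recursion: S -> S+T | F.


Left-recursive alternatives: S+T; non-recursive: F
Introduce S': S -> FS', S' -> +TS' | ε


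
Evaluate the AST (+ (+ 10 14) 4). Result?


Evaluate inner: (+ 10 14) = 24
Evaluate root: (+ 24 4) = 28
Result: 28


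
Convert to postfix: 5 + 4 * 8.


* has higher precedence, evaluate 4*8 first
Postfix: 5 4 8 * +


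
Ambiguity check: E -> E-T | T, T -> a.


precedence layered via separate nonterminal T: deterministic
Unambiguous


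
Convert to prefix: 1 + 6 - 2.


left-to-right (same/higher precedence on left): tree is (- (+ 1 6) 2)
Prefix: - + 1 6 2


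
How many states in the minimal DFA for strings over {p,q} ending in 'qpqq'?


Track the longest suffix of input matching a prefix of 'qpqq': 5 classes (prefixes of length 0..4)
Minimal DFA: 5 states


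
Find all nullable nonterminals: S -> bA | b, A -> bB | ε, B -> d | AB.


A nonterminal is nullable iff some alternative derives ε (directly, or every symbol in it is nullable)
Nullable: {A}


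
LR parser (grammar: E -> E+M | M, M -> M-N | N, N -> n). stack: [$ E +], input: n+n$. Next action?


no handle ('E+' is not any RHS); shift 'n'
Action: shift


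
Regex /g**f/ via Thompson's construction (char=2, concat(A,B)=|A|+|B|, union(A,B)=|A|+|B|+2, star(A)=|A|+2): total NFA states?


Syntax tree has 2 char leaf(s), 0 union(s), 2 star(s)
chars contribute 2×2 = 4; each union adds +2; each star adds +2
Total: 4 + 0 + 4 = 8 states


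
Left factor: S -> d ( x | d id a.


Common prefix: 'd'
Factored: S -> d S', S' -> ( x | id a


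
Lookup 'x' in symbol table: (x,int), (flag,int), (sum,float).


Lookup 'x' → type int


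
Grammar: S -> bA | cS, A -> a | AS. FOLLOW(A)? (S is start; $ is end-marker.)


$ ∈ FOLLOW(S). For each A -> αBβ: add FIRST(β)\{ε} to FOLLOW(B); if β nullable, add FOLLOW(A).
FOLLOW(A) = {$, b, c}


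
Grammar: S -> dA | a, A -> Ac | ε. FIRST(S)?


Per alternative of S: FIRST(dA) = {d}; FIRST(a) = {a}
FIRST(S) = {a, d}


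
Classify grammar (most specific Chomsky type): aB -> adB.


LHS has context (more than one symbol) and |LHS| ≤ |RHS|
Classification: Type 1 (Context-Sensitive)


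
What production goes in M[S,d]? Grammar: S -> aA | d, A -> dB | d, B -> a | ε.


For [S, d]: 'd' ∈ FIRST(d)
Entry: S -> d


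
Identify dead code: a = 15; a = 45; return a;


first assignment to a is overwritten before any read
Dead: 'a = 15'


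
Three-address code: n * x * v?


Break into single-operator statements:
t1 = n * x
t2 = t1 * v


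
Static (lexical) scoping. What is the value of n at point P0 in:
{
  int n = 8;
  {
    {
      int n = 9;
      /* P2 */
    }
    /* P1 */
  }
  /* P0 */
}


n declared in the same block as P0
n = 8


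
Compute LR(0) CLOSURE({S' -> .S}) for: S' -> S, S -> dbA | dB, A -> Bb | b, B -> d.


Start: S' -> .S
For each item with dot before a nonterminal B, add B -> .γ for every B-production
Closure: [S' -> .S, S -> .dbA, S -> .dB]


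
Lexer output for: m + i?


Scan left to right, longest-match per lexeme
Tokens: ID(m), OP(+), ID(i)


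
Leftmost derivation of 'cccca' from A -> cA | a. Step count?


Derivation: A => cA => ccA => cccA => ccccA => cccca
Steps: 5


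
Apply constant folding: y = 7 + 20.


7 + 20 = 27 at compile time
Optimized: y = 27


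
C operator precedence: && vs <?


'<' is relational (level 7); '&&' is logical AND (level 2)
Higher level binds tighter
'<' has higher precedence than '&&'


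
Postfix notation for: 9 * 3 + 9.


Left to right (same or higher precedence on left)
Postfix: 9 3 * 9 +


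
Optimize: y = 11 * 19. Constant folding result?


11 * 19 = 209 at compile time
Optimized: y = 209


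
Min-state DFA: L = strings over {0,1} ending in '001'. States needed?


Track the longest suffix of input matching a prefix of '001': 4 classes (prefixes of length 0..3)
Minimal DFA: 4 states


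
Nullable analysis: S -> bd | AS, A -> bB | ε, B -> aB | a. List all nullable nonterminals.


A nonterminal is nullable iff some alternative derives ε (directly, or every symbol in it is nullable)
Nullable: {A}


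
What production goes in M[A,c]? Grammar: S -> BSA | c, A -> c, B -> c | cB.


For [A, c]: 'c' ∈ FIRST(c)
Entry: A -> c


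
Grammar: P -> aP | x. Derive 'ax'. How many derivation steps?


Derivation: P => aP => ax
Steps: 2


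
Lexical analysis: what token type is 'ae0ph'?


Pattern: letter/underscore followed by alphanumerics, not a keyword
Type: IDENTIFIER


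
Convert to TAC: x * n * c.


Break into single-operator statements:
t1 = x * n
t2 = t1 * c


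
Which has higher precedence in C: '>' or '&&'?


'>' is relational (level 7); '&&' is logical AND (level 2)
Higher level binds tighter
'>' has higher precedence than '&&'


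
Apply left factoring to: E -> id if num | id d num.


Common prefix: 'id'
Factored: E -> id E', E' -> if num | d num


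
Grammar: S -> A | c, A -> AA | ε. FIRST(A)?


Per alternative of A: FIRST(AA) = {ε}; FIRST(ε) = {ε}
FIRST(A) = {ε}


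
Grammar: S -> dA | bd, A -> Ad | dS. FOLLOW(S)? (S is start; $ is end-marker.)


$ ∈ FOLLOW(S). For each A -> αBβ: add FIRST(β)\{ε} to FOLLOW(B); if β nullable, add FOLLOW(A).
FOLLOW(S) = {$, d}


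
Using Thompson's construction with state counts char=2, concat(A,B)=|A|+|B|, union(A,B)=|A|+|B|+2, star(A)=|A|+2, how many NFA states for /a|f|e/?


Syntax tree has 3 char leaf(s), 2 union(s), 0 star(s)
chars contribute 3×2 = 6; each union adds +2; each star adds +2
Total: 6 + 4 + 0 = 10 states


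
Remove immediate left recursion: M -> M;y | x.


Left-recursive alternatives: M;y; non-recursive: x
Introduce M': M -> xM', M' -> ;yM' | ε


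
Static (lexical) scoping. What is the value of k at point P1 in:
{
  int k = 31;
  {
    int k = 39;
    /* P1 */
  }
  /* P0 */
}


k declared in the same block as P1
k = 39


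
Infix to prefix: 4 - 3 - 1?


left-to-right (same/higher precedence on left): tree is (- (- 4 3) 1)
Prefix: - - 4 3 1


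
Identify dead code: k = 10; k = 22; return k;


first assignment to k is overwritten before any read
Dead: 'k = 10'


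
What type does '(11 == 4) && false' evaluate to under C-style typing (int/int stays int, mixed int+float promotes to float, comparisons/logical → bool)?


Operand types: bool && bool
Rule: logical operators take bool operands and yield bool
Result type: bool


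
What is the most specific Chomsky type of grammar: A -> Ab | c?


Left-linear: every RHS is a terminal or one nonterminal followed by a terminal
Classification: Type 3 (Regular)


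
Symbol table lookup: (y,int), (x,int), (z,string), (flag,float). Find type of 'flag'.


Lookup 'flag' → type float


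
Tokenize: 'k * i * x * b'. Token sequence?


Scan left to right, longest-match per lexeme
Tokens: ID(k), OP(*), ID(i), OP(*), ID(x), OP(*), ID(b)


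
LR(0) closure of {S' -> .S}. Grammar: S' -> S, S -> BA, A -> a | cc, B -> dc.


Start: S' -> .S
For each item with dot before a nonterminal B, add B -> .γ for every B-production
Closure: [S' -> .S, S -> .BA, B -> .dc]


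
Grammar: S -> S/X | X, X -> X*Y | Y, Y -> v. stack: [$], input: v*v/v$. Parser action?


no handle on stack; shift 'v'
Action: shift


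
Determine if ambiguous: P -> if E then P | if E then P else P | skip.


dangling else: 'if E then if E then skip else skip' parses two ways
Ambiguous


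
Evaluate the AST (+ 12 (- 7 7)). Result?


Evaluate inner: (- 7 7) = 0
Evaluate root: (+ 12 0) = 12
Result: 12


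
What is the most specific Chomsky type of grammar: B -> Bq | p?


Left-linear: every RHS is a terminal or one nonterminal followed by a terminal
Classification: Type 3 (Regular)


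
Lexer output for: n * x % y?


Scan left to right, longest-match per lexeme
Tokens: ID(n), OP(*), ID(x), OP(%), ID(y)


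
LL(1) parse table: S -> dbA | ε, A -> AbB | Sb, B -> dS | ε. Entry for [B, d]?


For [B, d]: 'd' ∈ FIRST(dS)
Entry: B -> dS


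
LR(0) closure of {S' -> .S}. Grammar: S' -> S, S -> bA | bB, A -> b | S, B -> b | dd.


Start: S' -> .S
For each item with dot before a nonterminal B, add B -> .γ for every B-production
Closure: [S' -> .S, S -> .bA, S -> .bB]


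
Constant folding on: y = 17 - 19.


17 - 19 = -2 at compile time
Optimized: y = -2


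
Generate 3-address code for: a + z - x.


Break into single-operator statements:
t1 = a + z
t2 = t1 - x


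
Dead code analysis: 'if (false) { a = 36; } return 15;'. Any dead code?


condition is constant false, so the whole block is unreachable
Dead: 'if (false) { a = 36; }'


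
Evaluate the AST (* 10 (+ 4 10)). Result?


Evaluate inner: (+ 4 10) = 14
Evaluate root: (* 10 14) = 140
Result: 140


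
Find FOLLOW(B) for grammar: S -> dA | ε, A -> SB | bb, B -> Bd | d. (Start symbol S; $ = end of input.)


$ ∈ FOLLOW(S). For each A -> αBβ: add FIRST(β)\{ε} to FOLLOW(B); if β nullable, add FOLLOW(A).
FOLLOW(B) = {$, d}


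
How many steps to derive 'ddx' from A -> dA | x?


Derivation: A => dA => ddA => ddx
Steps: 3


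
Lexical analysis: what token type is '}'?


Pattern: delimiter/punctuation
Type: PUNCTUATION


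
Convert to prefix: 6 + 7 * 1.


'*' binds tighter: tree is (+ 6 (* 7 1))
Prefix: + 6 * 7 1


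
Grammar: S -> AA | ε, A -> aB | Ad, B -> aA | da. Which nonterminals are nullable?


A nonterminal is nullable iff some alternative derives ε (directly, or every symbol in it is nullable)
Nullable: {S}


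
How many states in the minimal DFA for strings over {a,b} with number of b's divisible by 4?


Track (count of b) mod 4: states 0..3, accept at 0
Minimal DFA: 4 states


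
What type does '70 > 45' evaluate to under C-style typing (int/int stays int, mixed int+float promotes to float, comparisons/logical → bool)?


Operand types: int > int
Rule: comparison yields bool
Result type: bool


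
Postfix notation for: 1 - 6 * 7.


* has higher precedence, evaluate 6*7 first
Postfix: 1 6 7 * -


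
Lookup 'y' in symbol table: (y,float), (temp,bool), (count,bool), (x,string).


Lookup 'y' → type float


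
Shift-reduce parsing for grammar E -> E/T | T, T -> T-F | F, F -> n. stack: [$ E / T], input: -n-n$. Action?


'-' can extend T; shift to build T -> T-F
Action: shift


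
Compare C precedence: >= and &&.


'>=' is relational (level 7); '&&' is logical AND (level 2)
Higher level binds tighter
'>=' has higher precedence than '&&'


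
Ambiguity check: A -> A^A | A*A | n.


'n^n*n' has two parse trees (no precedence encoded between ^ and *)
Ambiguous


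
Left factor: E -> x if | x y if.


Common prefix: 'x'
Factored: E -> x E', E' -> if | y if


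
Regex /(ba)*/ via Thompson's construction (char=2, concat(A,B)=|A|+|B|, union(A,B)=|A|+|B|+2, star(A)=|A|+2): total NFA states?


Syntax tree has 2 char leaf(s), 0 union(s), 1 star(s)
chars contribute 2×2 = 4; each union adds +2; each star adds +2
Total: 4 + 0 + 2 = 6 states


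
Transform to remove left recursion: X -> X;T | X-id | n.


Left-recursive alternatives: X;T, X-id; non-recursive: n
Introduce X': X -> nX', X' -> ;TX' | -idX' | ε


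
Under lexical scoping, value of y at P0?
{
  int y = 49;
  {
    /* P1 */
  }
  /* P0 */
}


y declared in the same block as P0
y = 49


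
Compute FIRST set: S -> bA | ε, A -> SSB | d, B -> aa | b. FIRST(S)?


Per alternative of S: FIRST(bA) = {b}; FIRST(ε) = {ε}
FIRST(S) = {b, ε}


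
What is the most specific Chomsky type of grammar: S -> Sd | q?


Left-linear: every RHS is a terminal or one nonterminal followed by a terminal
Classification: Type 3 (Regular)


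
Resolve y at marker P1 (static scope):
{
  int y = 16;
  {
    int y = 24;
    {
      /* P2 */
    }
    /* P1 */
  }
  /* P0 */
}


y declared in the same block as P1
y = 24


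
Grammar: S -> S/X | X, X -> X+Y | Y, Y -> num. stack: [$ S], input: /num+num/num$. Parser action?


shift '/' to continue S -> S/X
Action: shift


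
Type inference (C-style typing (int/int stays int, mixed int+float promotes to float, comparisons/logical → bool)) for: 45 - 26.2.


Operand types: int - float
Rule: mixed int/float promotes to float; int/int stays int
Result type: float


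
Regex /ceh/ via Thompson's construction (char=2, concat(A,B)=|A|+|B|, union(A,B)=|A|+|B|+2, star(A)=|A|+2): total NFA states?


Syntax tree has 3 char leaf(s), 0 union(s), 0 star(s)
chars contribute 3×2 = 6; each union adds +2; each star adds +2
Total: 6 + 0 + 0 = 6 states


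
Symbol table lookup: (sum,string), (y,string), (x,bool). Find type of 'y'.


Lookup 'y' → type string


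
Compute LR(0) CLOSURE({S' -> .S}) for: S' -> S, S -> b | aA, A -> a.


Start: S' -> .S
For each item with dot before a nonterminal B, add B -> .γ for every B-production
Closure: [S' -> .S, S -> .b, S -> .aA]


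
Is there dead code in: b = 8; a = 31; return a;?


b is assigned but never read
Dead: 'b = 8'


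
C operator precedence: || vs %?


'%' is multiplicative (level 10); '||' is logical OR (level 1)
Higher level binds tighter
'%' has higher precedence than '||'


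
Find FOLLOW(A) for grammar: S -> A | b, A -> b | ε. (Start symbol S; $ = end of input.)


$ ∈ FOLLOW(S). For each A -> αBβ: add FIRST(β)\{ε} to FOLLOW(B); if β nullable, add FOLLOW(A).
FOLLOW(A) = {$}


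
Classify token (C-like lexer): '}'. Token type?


Pattern: delimiter/punctuation
Type: PUNCTUATION


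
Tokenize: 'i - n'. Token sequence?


Scan left to right, longest-match per lexeme
Tokens: ID(i), OP(-), ID(n)


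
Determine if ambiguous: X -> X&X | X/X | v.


'v&v/v' has two parse trees (no precedence encoded between & and /)
Ambiguous


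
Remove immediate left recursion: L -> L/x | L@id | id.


Left-recursive alternatives: L/x, L@id; non-recursive: id
Introduce L': L -> idL', L' -> /xL' | @idL' | ε


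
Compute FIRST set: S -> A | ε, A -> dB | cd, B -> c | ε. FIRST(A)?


Per alternative of A: FIRST(dB) = {d}; FIRST(cd) = {c}
FIRST(A) = {c, d}


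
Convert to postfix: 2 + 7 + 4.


Left to right (same or higher precedence on left)
Postfix: 2 7 + 4 +


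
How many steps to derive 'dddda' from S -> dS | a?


Derivation: S => dS => ddS => dddS => ddddS => dddda
Steps: 5


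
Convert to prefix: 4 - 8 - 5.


left-to-right (same/higher precedence on left): tree is (- (- 4 8) 5)
Prefix: - - 4 8 5


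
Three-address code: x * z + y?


Break into single-operator statements:
t1 = x * z
t2 = t1 + y


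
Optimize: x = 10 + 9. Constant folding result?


10 + 9 = 19 at compile time
Optimized: x = 19


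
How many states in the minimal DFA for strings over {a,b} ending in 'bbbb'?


Track the longest suffix of input matching a prefix of 'bbbb': 5 classes (prefixes of length 0..4)
Minimal DFA: 5 states


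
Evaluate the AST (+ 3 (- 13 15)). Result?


Evaluate inner: (- 13 15) = -2
Evaluate root: (+ 3 -2) = 1
Result: 1


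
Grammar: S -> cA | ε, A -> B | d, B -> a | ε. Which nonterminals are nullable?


A nonterminal is nullable iff some alternative derives ε (directly, or every symbol in it is nullable)
Nullable: {A, B, S}


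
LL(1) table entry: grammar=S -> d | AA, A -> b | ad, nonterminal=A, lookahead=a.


For [A, a]: 'a' ∈ FIRST(ad)
Entry: A -> ad


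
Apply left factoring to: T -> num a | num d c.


Common prefix: 'num'
Factored: T -> num T', T' -> a | d c


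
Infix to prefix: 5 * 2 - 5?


left-to-right (same/higher precedence on left): tree is (- (* 5 2) 5)
Prefix: - * 5 2 5


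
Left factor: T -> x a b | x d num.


Common prefix: 'x'
Factored: T -> x T', T' -> a b | d num


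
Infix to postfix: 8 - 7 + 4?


Left to right (same or higher precedence on left)
Postfix: 8 7 - 4 +


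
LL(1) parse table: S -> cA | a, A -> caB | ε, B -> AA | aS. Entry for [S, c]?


For [S, c]: 'c' ∈ FIRST(cA)
Entry: S -> cA


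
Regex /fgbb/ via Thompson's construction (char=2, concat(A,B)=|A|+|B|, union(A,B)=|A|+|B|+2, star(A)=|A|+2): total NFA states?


Syntax tree has 4 char leaf(s), 0 union(s), 0 star(s)
chars contribute 4×2 = 8; each union adds +2; each star adds +2
Total: 8 + 0 + 0 = 8 states


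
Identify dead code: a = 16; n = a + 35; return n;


a is read by n's definition; n is returned
No dead code


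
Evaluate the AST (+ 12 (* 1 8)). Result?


Evaluate inner: (* 1 8) = 8
Evaluate root: (+ 12 8) = 20
Result: 20


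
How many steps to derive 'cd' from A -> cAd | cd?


Derivation: A => cd
Steps: 1


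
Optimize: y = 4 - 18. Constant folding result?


4 - 18 = -14 at compile time
Optimized: y = -14


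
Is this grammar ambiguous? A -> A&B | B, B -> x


precedence layered via separate nonterminal B: deterministic
Unambiguous


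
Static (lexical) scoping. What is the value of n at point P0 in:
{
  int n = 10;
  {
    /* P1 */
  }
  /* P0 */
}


n declared in the same block as P0
n = 10


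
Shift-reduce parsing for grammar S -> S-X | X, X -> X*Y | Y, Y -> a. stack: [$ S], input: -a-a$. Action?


shift '-' to continue S -> S-X
Action: shift


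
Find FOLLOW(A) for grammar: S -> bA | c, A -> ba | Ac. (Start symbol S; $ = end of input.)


$ ∈ FOLLOW(S). For each A -> αBβ: add FIRST(β)\{ε} to FOLLOW(B); if β nullable, add FOLLOW(A).
FOLLOW(A) = {$, c}


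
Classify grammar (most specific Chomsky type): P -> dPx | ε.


Single nonterminal LHS, but d^n x^n is not regular
Classification: Type 2 (Context-Free)


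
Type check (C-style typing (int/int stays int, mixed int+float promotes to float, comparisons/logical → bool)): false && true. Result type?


Operand types: bool && bool
Rule: logical operators take bool operands and yield bool
Result type: bool


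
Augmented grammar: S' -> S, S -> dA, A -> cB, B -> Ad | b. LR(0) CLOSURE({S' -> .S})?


Start: S' -> .S
For each item with dot before a nonterminal B, add B -> .γ for every B-production
Closure: [S' -> .S, S -> .dA]


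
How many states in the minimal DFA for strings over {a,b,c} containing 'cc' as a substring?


KMP-style automaton: 2 progress states + 1 absorbing accept = 3
Minimal DFA: 3 states


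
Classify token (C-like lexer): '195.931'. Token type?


Pattern: digits with a decimal point
Type: FLOAT_LITERAL


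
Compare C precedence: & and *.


'*' is multiplicative (level 10); '&' is bitwise AND (level 5)
Higher level binds tighter
'*' has higher precedence than '&'


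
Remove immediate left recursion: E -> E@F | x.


Left-recursive alternatives: E@F; non-recursive: x
Introduce E': E -> xE', E' -> @FE' | ε


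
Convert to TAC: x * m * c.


Break into single-operator statements:
t1 = x * m
t2 = t1 * c


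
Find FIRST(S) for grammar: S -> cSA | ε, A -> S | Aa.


Per alternative of S: FIRST(cSA) = {c}; FIRST(ε) = {ε}
FIRST(S) = {c, ε}
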